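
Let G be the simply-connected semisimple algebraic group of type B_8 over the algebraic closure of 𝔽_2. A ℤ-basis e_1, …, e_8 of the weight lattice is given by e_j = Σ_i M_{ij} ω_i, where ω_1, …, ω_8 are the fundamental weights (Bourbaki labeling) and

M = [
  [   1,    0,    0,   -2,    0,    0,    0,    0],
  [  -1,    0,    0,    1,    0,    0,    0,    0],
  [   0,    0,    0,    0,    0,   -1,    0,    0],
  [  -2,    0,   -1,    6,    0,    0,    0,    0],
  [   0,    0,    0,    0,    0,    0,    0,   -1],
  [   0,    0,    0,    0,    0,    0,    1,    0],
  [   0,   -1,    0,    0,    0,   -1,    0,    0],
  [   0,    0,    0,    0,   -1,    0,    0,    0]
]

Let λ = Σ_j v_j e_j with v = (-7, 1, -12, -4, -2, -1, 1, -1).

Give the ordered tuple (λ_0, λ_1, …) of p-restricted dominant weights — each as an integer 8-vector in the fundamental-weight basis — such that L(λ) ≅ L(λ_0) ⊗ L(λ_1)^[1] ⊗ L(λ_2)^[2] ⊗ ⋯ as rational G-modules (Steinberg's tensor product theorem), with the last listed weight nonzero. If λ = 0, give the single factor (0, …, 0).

Compute c_i = Σ_j M_{ij} v_j with v = (-7, 1, -12, -4, -2, -1, 1, -1):
  c_1 = (1)·(-7) + (0)·(1) + (0)·(-12) + (-2)·(-4) + (0)·(-2) + (0)·(-1) + (0)·(1) + (0)·(-1) = 1
  c_2 = (-1)·(-7) + (0)·(1) + (0)·(-12) + (1)·(-4) + (0)·(-2) + (0)·(-1) + (0)·(1) + (0)·(-1) = 3
  c_3 = (0)·(-7) + (0)·(1) + (0)·(-12) + (0)·(-4) + (0)·(-2) + (-1)·(-1) + (0)·(1) + (0)·(-1) = 1
  c_4 = (-2)·(-7) + (0)·(1) + (-1)·(-12) + (6)·(-4) + (0)·(-2) + (0)·(-1) + (0)·(1) + (0)·(-1) = 2
  c_5 = (0)·(-7) + (0)·(1) + (0)·(-12) + (0)·(-4) + (0)·(-2) + (0)·(-1) + (0)·(1) + (-1)·(-1) = 1
  c_6 = (0)·(-7) + (0)·(1) + (0)·(-12) + (0)·(-4) + (0)·(-2) + (0)·(-1) + (1)·(1) + (0)·(-1) = 1
  c_7 = (0)·(-7) + (-1)·(1) + (0)·(-12) + (0)·(-4) + (0)·(-2) + (-1)·(-1) + (0)·(1) + (0)·(-1) = 0
  c_8 = (0)·(-7) + (0)·(1) + (0)·(-12) + (0)·(-4) + (-1)·(-2) + (0)·(-1) + (0)·(1) + (0)·(-1) = 2
Writing each c_i in base p = 2:
  c_1 = 1 = 1·2^0
  c_2 = 3 = 1·2^0 + 1·2^1
  c_3 = 1 = 1·2^0
  c_4 = 2 = 0·2^0 + 1·2^1
  c_5 = 1 = 1·2^0
  c_6 = 1 = 1·2^0
  c_7 = 0
  c_8 = 2 = 0·2^0 + 1·2^1
λ_0 = (1, 1, 1, 0, 1, 1, 0, 0)
λ_1 = (0, 1, 0, 1, 0, 0, 0, 1)

((1, 1, 1, 0, 1, 1, 0, 0), (0, 1, 0, 1, 0, 0, 0, 1))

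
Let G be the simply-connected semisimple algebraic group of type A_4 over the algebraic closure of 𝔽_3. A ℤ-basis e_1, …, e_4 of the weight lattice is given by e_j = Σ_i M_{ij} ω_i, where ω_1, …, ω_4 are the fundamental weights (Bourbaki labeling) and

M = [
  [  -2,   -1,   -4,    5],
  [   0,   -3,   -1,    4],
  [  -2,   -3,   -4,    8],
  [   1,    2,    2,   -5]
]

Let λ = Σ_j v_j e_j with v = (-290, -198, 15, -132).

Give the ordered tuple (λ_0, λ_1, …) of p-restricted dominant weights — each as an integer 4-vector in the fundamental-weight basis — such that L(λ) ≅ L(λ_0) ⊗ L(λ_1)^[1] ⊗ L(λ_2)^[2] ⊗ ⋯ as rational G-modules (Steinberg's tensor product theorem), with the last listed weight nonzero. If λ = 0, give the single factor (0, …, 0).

Change of basis e → ω: c = M·v where v = (-290, -198, 15, -132):
  c_1 = (-2)·(-290) + (-1)·(-198) + (-4)·(15) + (5)·(-132) = 58
  c_2 = (0)·(-290) + (-3)·(-198) + (-1)·(15) + (4)·(-132) = 51
  c_3 = (-2)·(-290) + (-3)·(-198) + (-4)·(15) + (8)·(-132) = 58
  c_4 = (1)·(-290) + (2)·(-198) + 2·15 + (-5)·(-132) = 4
Expand coordinatewise in base 3:
  c_1 = 58 = 1·3^0 + 1·3^1 + 0·3^2 + 2·3^3
  c_2 = 51 = 0·3^0 + 2·3^1 + 2·3^2 + 1·3^3
  c_3 = 58 = 1·3^0 + 1·3^1 + 0·3^2 + 2·3^3
  c_4 = 4 = 1·3^0 + 1·3^1
Factor λ_0 = (1, 0, 1, 1)
Factor λ_1 = (1, 2, 1, 1)
Factor λ_2 = (0, 2, 0, 0)
Factor λ_3 = (2, 1, 2, 0)

((1, 0, 1, 1), (1, 2, 1, 1), (0, 2, 0, 0), (2, 1, 2, 0))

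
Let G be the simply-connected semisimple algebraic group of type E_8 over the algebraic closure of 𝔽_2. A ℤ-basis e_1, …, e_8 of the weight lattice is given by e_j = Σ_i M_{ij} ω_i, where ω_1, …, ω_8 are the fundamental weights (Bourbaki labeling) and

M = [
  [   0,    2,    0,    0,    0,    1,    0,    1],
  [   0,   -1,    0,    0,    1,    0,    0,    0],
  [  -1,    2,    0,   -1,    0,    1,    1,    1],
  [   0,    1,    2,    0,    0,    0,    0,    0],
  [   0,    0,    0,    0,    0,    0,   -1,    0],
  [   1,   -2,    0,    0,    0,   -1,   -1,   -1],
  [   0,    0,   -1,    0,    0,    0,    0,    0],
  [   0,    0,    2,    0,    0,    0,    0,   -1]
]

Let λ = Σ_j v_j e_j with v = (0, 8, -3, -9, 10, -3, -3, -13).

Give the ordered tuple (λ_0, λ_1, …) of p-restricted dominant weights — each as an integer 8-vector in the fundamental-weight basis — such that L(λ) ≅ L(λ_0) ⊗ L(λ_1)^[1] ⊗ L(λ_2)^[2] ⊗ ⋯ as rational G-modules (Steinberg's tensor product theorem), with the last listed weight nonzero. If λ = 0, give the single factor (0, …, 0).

Compute c_i = Σ_j M_{ij} v_j with v = (0, 8, -3, -9, 10, -3, -3, -13):
  c_1 = (0)·(0) + (2)·(8) + (0)·(-3) + (0)·(-9) + (0)·(10) + (1)·(-3) + (0)·(-3) + (1)·(-13) = 0
  c_2 = (0)·(0) + (-1)·(8) + (0)·(-3) + (0)·(-9) + (1)·(10) + (0)·(-3) + (0)·(-3) + (0)·(-13) = 2
  c_3 = (-1)·(0) + (2)·(8) + (0)·(-3) + (-1)·(-9) + (0)·(10) + (1)·(-3) + (1)·(-3) + (1)·(-13) = 6
  c_4 = (0)·(0) + (1)·(8) + (2)·(-3) + (0)·(-9) + (0)·(10) + (0)·(-3) + (0)·(-3) + (0)·(-13) = 2
  c_5 = (0)·(0) + (0)·(8) + (0)·(-3) + (0)·(-9) + (0)·(10) + (0)·(-3) + (-1)·(-3) + (0)·(-13) = 3
  c_6 = (1)·(0) + (-2)·(8) + (0)·(-3) + (0)·(-9) + (0)·(10) + (-1)·(-3) + (-1)·(-3) + (-1)·(-13) = 3
  c_7 = (0)·(0) + (0)·(8) + (-1)·(-3) + (0)·(-9) + (0)·(10) + (0)·(-3) + (0)·(-3) + (0)·(-13) = 3
  c_8 = (0)·(0) + (0)·(8) + (2)·(-3) + (0)·(-9) + (0)·(10) + (0)·(-3) + (0)·(-3) + (-1)·(-13) = 7
Writing each c_i in base p = 2:
  c_1 = 0
  c_2 = 2 = 0·2^0 + 1·2^1
  c_3 = 6 = 0·2^0 + 1·2^1 + 1·2^2
  c_4 = 2 = 0·2^0 + 1·2^1
  c_5 = 3 = 1·2^0 + 1·2^1
  c_6 = 3 = 1·2^0 + 1·2^1
  c_7 = 3 = 1·2^0 + 1·2^1
  c_8 = 7 = 1·2^0 + 1·2^1 + 1·2^2
Factor λ_0 = (0, 0, 0, 0, 1, 1, 1, 1)
Factor λ_1 = (0, 1, 1, 1, 1, 1, 1, 1)
Factor λ_2 = (0, 0, 1, 0, 0, 0, 0, 1)

((0, 0, 0, 0, 1, 1, 1, 1), (0, 1, 1, 1, 1, 1, 1, 1), (0, 0, 1, 0, 0, 0, 0, 1))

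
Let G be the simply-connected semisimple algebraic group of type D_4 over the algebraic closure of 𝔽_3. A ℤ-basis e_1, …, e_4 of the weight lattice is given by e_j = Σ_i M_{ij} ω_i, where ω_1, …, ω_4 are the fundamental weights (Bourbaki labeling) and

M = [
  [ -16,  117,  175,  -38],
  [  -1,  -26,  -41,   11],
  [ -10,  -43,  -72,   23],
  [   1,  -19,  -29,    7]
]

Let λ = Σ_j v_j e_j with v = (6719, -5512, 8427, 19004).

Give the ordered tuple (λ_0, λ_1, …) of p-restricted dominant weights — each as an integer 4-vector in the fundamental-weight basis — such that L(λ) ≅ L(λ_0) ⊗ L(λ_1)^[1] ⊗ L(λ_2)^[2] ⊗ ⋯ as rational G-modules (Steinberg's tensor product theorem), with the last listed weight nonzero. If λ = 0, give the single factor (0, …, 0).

Converting to the ω-basis (c_i = row i of M dotted with v = (6719, -5512, 8427, 19004)):
  c_1 = (-16)·(6719) + (117)·(-5512) + 175·8427 + (-38)·(19004) = 165
  c_2 = (-1)·(6719) + (-26)·(-5512) + (-41)·(8427) + 11·19004 = 130
  c_3 = (-10)·(6719) + (-43)·(-5512) + (-72)·(8427) + 23·19004 = 174
  c_4 = 1·6719 + (-19)·(-5512) + (-29)·(8427) + 7·19004 = 92
p = 3; digits c_i = Σ_j d_{ij}·3^j, 0 ≤ d_{ij} < 3:
  c_1 = 165 = 0·3^0 + 1·3^1 + 0·3^2 + 0·3^3 + 2·3^4
  c_2 = 130 = 1·3^0 + 1·3^1 + 2·3^2 + 1·3^3 + 1·3^4
  c_3 = 174 = 0·3^0 + 1·3^1 + 1·3^2 + 0·3^3 + 2·3^4
  c_4 = 92 = 2·3^0 + 0·3^1 + 1·3^2 + 0·3^3 + 1·3^4
Factor λ_0 = (0, 1, 0, 2)
Factor λ_1 = (1, 1, 1, 0)
Factor λ_2 = (0, 2, 1, 1)
Factor λ_3 = (0, 1, 0, 0)
Factor λ_4 = (2, 1, 2, 1)

((0, 1, 0, 2), (1, 1, 1, 0), (0, 2, 1, 1), (0, 1, 0, 0), (2, 1, 2, 1))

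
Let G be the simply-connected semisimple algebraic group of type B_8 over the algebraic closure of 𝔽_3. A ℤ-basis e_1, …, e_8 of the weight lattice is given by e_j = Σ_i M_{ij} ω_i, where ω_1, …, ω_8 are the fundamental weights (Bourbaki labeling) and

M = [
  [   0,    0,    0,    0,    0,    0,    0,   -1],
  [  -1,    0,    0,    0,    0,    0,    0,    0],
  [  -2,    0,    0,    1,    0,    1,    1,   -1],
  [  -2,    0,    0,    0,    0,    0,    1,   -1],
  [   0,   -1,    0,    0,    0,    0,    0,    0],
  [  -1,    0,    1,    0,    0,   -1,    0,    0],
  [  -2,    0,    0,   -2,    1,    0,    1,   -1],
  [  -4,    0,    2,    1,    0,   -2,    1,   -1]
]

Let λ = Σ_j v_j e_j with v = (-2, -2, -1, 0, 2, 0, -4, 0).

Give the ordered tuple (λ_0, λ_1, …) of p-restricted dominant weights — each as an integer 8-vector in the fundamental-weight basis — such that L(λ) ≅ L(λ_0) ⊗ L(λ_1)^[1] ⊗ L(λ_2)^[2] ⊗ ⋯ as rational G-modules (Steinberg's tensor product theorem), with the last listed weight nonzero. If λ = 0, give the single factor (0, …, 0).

In the fundamental-weight basis, λ has coordinates c = M·v (v = (-2, -2, -1, 0, 2, 0, -4, 0)):
  c_1 = 0*-2 + 0*-2 + 0*-1 + 0*0 + 0*2 + 0*0 + 0*-4 + -1*0 = 0
  c_2 = -1*-2 + 0*-2 + 0*-1 + 0*0 + 0*2 + 0*0 + 0*-4 + 0*0 = 2
  c_3 = -2*-2 + 0*-2 + 0*-1 + 1*0 + 0*2 + 1*0 + 1*-4 + -1*0 = 0
  c_4 = -2*-2 + 0*-2 + 0*-1 + 0*0 + 0*2 + 0*0 + 1*-4 + -1*0 = 0
  c_5 = 0*-2 + -1*-2 + 0*-1 + 0*0 + 0*2 + 0*0 + 0*-4 + 0*0 = 2
  c_6 = -1*-2 + 0*-2 + 1*-1 + 0*0 + 0*2 + -1*0 + 0*-4 + 0*0 = 1
  c_7 = -2*-2 + 0*-2 + 0*-1 + -2*0 + 1*2 + 0*0 + 1*-4 + -1*0 = 2
  c_8 = -4*-2 + 0*-2 + 2*-1 + 1*0 + 0*2 + -2*0 + 1*-4 + -1*0 = 2
Base-3 expansion of each c_i:
  c_1 = 0
  c_2 = 2 = 2·3^0
  c_3 = 0
  c_4 = 0
  c_5 = 2 = 2·3^0
  c_6 = 1 = 1·3^0
  c_7 = 2 = 2·3^0
  c_8 = 2 = 2·3^0
Factor λ_0 = (0, 2, 0, 0, 2, 1, 2, 2)

((0, 2, 0, 0, 2, 1, 2, 2),)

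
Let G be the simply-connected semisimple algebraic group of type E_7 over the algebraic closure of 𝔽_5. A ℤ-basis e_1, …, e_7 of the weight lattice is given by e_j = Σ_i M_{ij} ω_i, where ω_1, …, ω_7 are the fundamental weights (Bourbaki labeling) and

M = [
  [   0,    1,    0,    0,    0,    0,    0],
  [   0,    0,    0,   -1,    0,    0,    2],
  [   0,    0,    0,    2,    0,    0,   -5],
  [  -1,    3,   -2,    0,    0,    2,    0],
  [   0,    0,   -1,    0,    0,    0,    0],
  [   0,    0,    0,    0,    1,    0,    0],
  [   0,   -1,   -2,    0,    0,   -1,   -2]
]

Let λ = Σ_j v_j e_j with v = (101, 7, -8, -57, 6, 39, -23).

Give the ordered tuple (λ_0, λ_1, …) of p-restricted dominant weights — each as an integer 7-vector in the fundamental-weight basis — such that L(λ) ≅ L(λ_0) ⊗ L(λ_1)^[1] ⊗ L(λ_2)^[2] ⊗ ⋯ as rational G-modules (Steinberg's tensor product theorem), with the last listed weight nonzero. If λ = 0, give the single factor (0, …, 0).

Compute c_i = Σ_j M_{ij} v_j with v = (101, 7, -8, -57, 6, 39, -23):
  c_1 = 0*101 + 1*7 + 0*-8 + 0*-57 + 0*6 + 0*39 + 0*-23 = 7
  c_2 = 0*101 + 0*7 + 0*-8 + -1*-57 + 0*6 + 0*39 + 2*-23 = 11
  c_3 = 0*101 + 0*7 + 0*-8 + 2*-57 + 0*6 + 0*39 + -5*-23 = 1
  c_4 = -1*101 + 3*7 + -2*-8 + 0*-57 + 0*6 + 2*39 + 0*-23 = 14
  c_5 = 0*101 + 0*7 + -1*-8 + 0*-57 + 0*6 + 0*39 + 0*-23 = 8
  c_6 = 0*101 + 0*7 + 0*-8 + 0*-57 + 1*6 + 0*39 + 0*-23 = 6
  c_7 = 0*101 + -1*7 + -2*-8 + 0*-57 + 0*6 + -1*39 + -2*-23 = 16
p = 5; digits c_i = Σ_j d_{ij}·5^j, 0 ≤ d_{ij} < 5:
  c_1 = 7 = 2·5^0 + 1·5^1
  c_2 = 11 = 1·5^0 + 2·5^1
  c_3 = 1 = 1·5^0
  c_4 = 14 = 4·5^0 + 2·5^1
  c_5 = 8 = 3·5^0 + 1·5^1
  c_6 = 6 = 1·5^0 + 1·5^1
  c_7 = 16 = 1·5^0 + 3·5^1
λ_0 = (2, 1, 1, 4, 3, 1, 1)
λ_1 = (1, 2, 0, 2, 1, 1, 3)

((2, 1, 1, 4, 3, 1, 1), (1, 2, 0, 2, 1, 1, 3))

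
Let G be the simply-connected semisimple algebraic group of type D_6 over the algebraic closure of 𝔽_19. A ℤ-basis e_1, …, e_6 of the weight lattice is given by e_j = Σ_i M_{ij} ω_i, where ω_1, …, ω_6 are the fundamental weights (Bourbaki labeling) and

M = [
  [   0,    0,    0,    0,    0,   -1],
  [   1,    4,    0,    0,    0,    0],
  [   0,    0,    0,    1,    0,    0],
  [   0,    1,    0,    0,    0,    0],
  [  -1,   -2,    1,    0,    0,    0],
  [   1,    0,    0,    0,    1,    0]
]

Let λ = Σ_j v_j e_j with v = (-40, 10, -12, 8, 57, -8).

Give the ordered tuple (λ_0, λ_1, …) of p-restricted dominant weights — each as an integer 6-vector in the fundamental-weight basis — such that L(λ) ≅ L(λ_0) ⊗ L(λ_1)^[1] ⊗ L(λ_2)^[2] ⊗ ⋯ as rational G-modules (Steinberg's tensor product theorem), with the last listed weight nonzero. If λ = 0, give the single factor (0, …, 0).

In the fundamental-weight basis, λ has coordinates c = M·v (v = (-40, 10, -12, 8, 57, -8)):
  c_1 = (0)·(-40) + 0·10 + (0)·(-12) + 0·8 + 0·57 + (-1)·(-8) = 8
  c_2 = (1)·(-40) + 4·10 + (0)·(-12) + 0·8 + 0·57 + (0)·(-8) = 0
  c_3 = (0)·(-40) + 0·10 + (0)·(-12) + 1·8 + 0·57 + (0)·(-8) = 8
  c_4 = (0)·(-40) + 1·10 + (0)·(-12) + 0·8 + 0·57 + (0)·(-8) = 10
  c_5 = (-1)·(-40) + (-2)·(10) + (1)·(-12) + 0·8 + 0·57 + (0)·(-8) = 8
  c_6 = (1)·(-40) + 0·10 + (0)·(-12) + 0·8 + 1·57 + (0)·(-8) = 17
Expand coordinatewise in base 19:
  c_1 = 8 = 8·19^0
  c_2 = 0
  c_3 = 8 = 8·19^0
  c_4 = 10 = 10·19^0
  c_5 = 8 = 8·19^0
  c_6 = 17 = 17·19^0
λ_0 = (8, 0, 8, 10, 8, 17)

((8, 0, 8, 10, 8, 17),)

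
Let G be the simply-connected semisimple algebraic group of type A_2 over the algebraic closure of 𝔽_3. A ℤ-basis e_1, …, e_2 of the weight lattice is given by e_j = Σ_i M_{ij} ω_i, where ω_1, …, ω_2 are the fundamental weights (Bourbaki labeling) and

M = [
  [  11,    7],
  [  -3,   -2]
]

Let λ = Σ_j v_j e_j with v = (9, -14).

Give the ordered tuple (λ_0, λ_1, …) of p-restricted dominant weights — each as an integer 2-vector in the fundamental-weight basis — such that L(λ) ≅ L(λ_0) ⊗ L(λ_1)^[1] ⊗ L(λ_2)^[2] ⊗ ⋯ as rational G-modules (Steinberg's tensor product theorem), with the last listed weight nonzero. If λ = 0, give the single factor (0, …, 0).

Change of basis e → ω: c = M·v where v = (9, -14):
  c_1 = 11*9 + 7*-14 = 1
  c_2 = -3*9 + -2*-14 = 1
Base-3 expansion of each c_i:
  c_1 = 1 = 1·3^0
  c_2 = 1 = 1·3^0
λ_0 = (1, 1)

((1, 1),)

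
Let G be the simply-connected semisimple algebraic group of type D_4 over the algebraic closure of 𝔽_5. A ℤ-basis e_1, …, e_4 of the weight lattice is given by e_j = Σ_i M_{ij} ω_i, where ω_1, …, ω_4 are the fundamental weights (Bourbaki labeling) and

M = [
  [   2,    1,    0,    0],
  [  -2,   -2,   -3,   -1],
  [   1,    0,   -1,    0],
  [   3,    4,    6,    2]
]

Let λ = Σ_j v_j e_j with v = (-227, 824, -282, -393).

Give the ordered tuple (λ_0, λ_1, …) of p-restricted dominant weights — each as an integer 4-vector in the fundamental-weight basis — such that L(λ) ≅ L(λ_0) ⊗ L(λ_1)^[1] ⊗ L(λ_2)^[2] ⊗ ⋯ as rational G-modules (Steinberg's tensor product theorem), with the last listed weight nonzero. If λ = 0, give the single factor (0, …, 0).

Converting to the ω-basis (c_i = row i of M dotted with v = (-227, 824, -282, -393)):
  c_1 = (2)·(-227) + 1·824 + (0)·(-282) + (0)·(-393) = 370
  c_2 = (-2)·(-227) + (-2)·(824) + (-3)·(-282) + (-1)·(-393) = 45
  c_3 = (1)·(-227) + 0·824 + (-1)·(-282) + (0)·(-393) = 55
  c_4 = (3)·(-227) + 4·824 + (6)·(-282) + (2)·(-393) = 137
p = 5; digits c_i = Σ_j d_{ij}·5^j, 0 ≤ d_{ij} < 5:
  c_1 = 370 = 0·5^0 + 4·5^1 + 4·5^2 + 2·5^3
  c_2 = 45 = 0·5^0 + 4·5^1 + 1·5^2
  c_3 = 55 = 0·5^0 + 1·5^1 + 2·5^2
  c_4 = 137 = 2·5^0 + 2·5^1 + 0·5^2 + 1·5^3
p-restricted factor λ_0 = (0, 0, 0, 2)
p-restricted factor λ_1 = (4, 4, 1, 2)
p-restricted factor λ_2 = (4, 1, 2, 0)
p-restricted factor λ_3 = (2, 0, 0, 1)

((0, 0, 0, 2), (4, 4, 1, 2), (4, 1, 2, 0), (2, 0, 0, 1))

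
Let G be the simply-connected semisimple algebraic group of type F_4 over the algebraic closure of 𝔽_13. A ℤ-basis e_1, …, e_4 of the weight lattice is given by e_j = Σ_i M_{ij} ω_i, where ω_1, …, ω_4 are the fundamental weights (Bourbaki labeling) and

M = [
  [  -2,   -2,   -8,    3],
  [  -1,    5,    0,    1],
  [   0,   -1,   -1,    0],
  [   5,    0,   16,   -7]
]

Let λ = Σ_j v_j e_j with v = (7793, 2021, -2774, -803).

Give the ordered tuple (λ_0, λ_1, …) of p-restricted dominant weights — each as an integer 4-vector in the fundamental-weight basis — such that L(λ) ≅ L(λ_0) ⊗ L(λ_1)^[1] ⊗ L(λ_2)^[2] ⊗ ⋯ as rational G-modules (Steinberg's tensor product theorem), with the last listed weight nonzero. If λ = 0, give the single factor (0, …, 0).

((12, 1, 12, 7), (11, 12, 5, 2), (0, 8, 4, 1))

ω-coordinates c = M·v, v = (7793, 2021, -2774, -803):
  c_1 = -2*7793 + -2*2021 + -8*-2774 + 3*-803 = 155
  c_2 = -1*7793 + 5*2021 + 0*-2774 + 1*-803 = 1509
  c_3 = 0*7793 + -1*2021 + -1*-2774 + 0*-803 = 753
  c_4 = 5*7793 + 0*2021 + 16*-2774 + -7*-803 = 202
Writing each c_i in base p = 13:
  c_1 = 155 = 12·13^0 + 11·13^1
  c_2 = 1509 = 1·13^0 + 12·13^1 + 8·13^2
  c_3 = 753 = 12·13^0 + 5·13^1 + 4·13^2
  c_4 = 202 = 7·13^0 + 2·13^1 + 1·13^2
λ_0 = (12, 1, 12, 7)
λ_1 = (11, 12, 5, 2)
λ_2 = (0, 8, 4, 1)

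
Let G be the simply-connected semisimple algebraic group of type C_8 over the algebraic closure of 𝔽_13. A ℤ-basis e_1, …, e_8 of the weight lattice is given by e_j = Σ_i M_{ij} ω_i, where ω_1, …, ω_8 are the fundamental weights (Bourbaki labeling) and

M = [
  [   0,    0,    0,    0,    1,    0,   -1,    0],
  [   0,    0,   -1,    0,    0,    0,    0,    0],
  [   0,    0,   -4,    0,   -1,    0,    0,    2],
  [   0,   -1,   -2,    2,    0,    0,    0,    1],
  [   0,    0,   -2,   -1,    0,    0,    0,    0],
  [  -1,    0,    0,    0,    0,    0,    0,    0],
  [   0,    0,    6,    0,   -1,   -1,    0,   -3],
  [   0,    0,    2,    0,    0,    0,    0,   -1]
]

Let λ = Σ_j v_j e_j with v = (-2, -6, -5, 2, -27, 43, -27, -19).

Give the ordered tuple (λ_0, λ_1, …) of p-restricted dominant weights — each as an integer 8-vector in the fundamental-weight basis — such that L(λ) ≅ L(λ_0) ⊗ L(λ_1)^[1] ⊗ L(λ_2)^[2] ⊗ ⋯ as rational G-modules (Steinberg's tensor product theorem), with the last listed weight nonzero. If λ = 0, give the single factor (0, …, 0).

((0, 5, 9, 1, 8, 2, 11, 9),)

Compute c_i = Σ_j M_{ij} v_j with v = (-2, -6, -5, 2, -27, 43, -27, -19):
  c_1 = (0)·(-2) + (0)·(-6) + (0)·(-5) + (0)·(2) + (1)·(-27) + (0)·(43) + (-1)·(-27) + (0)·(-19) = 0
  c_2 = (0)·(-2) + (0)·(-6) + (-1)·(-5) + (0)·(2) + (0)·(-27) + (0)·(43) + (0)·(-27) + (0)·(-19) = 5
  c_3 = (0)·(-2) + (0)·(-6) + (-4)·(-5) + (0)·(2) + (-1)·(-27) + (0)·(43) + (0)·(-27) + (2)·(-19) = 9
  c_4 = (0)·(-2) + (-1)·(-6) + (-2)·(-5) + (2)·(2) + (0)·(-27) + (0)·(43) + (0)·(-27) + (1)·(-19) = 1
  c_5 = (0)·(-2) + (0)·(-6) + (-2)·(-5) + (-1)·(2) + (0)·(-27) + (0)·(43) + (0)·(-27) + (0)·(-19) = 8
  c_6 = (-1)·(-2) + (0)·(-6) + (0)·(-5) + (0)·(2) + (0)·(-27) + (0)·(43) + (0)·(-27) + (0)·(-19) = 2
  c_7 = (0)·(-2) + (0)·(-6) + (6)·(-5) + (0)·(2) + (-1)·(-27) + (-1)·(43) + (0)·(-27) + (-3)·(-19) = 11
  c_8 = (0)·(-2) + (0)·(-6) + (2)·(-5) + (0)·(2) + (0)·(-27) + (0)·(43) + (0)·(-27) + (-1)·(-19) = 9
Writing each c_i in base p = 13:
  c_1 = 0
  c_2 = 5 = 5·13^0
  c_3 = 9 = 9·13^0
  c_4 = 1 = 1·13^0
  c_5 = 8 = 8·13^0
  c_6 = 2 = 2·13^0
  c_7 = 11 = 11·13^0
  c_8 = 9 = 9·13^0
Factor λ_0 = (0, 5, 9, 1, 8, 2, 11, 9)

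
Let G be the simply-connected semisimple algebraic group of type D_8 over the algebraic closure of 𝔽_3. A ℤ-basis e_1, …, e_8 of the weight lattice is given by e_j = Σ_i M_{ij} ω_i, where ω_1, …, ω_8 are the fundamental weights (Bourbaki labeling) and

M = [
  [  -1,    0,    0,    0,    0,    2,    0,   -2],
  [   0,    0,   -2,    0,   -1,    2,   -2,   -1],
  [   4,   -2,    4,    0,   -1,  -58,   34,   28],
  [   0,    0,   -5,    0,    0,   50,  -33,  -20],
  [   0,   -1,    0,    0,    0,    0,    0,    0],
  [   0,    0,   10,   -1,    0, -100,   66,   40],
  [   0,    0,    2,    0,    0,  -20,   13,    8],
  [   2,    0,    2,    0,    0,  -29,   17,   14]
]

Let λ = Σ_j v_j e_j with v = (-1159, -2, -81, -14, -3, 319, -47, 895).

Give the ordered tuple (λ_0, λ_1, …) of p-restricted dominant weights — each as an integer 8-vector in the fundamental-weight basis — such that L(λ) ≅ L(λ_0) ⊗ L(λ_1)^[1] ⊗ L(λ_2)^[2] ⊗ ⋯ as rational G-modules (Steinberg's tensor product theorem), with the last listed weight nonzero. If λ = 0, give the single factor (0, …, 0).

((1, 2, 1, 0, 2, 2, 1, 0), (2, 0, 2, 2, 0, 0, 2, 0))

Change of basis e → ω: c = M·v where v = (-1159, -2, -81, -14, -3, 319, -47, 895):
  c_1 = (-1)·(-1159) + (0)·(-2) + (0)·(-81) + (0)·(-14) + (0)·(-3) + 2·319 + (0)·(-47) + (-2)·(895) = 7
  c_2 = (0)·(-1159) + (0)·(-2) + (-2)·(-81) + (0)·(-14) + (-1)·(-3) + 2·319 + (-2)·(-47) + (-1)·(895) = 2
  c_3 = (4)·(-1159) + (-2)·(-2) + (4)·(-81) + (0)·(-14) + (-1)·(-3) + (-58)·(319) + (34)·(-47) + 28·895 = 7
  c_4 = (0)·(-1159) + (0)·(-2) + (-5)·(-81) + (0)·(-14) + (0)·(-3) + 50·319 + (-33)·(-47) + (-20)·(895) = 6
  c_5 = (0)·(-1159) + (-1)·(-2) + (0)·(-81) + (0)·(-14) + (0)·(-3) + 0·319 + (0)·(-47) + 0·895 = 2
  c_6 = (0)·(-1159) + (0)·(-2) + (10)·(-81) + (-1)·(-14) + (0)·(-3) + (-100)·(319) + (66)·(-47) + 40·895 = 2
  c_7 = (0)·(-1159) + (0)·(-2) + (2)·(-81) + (0)·(-14) + (0)·(-3) + (-20)·(319) + (13)·(-47) + 8·895 = 7
  c_8 = (2)·(-1159) + (0)·(-2) + (2)·(-81) + (0)·(-14) + (0)·(-3) + (-29)·(319) + (17)·(-47) + 14·895 = 0
p = 3; digits c_i = Σ_j d_{ij}·3^j, 0 ≤ d_{ij} < 3:
  c_1 = 7 = 1·3^0 + 2·3^1
  c_2 = 2 = 2·3^0
  c_3 = 7 = 1·3^0 + 2·3^1
  c_4 = 6 = 0·3^0 + 2·3^1
  c_5 = 2 = 2·3^0
  c_6 = 2 = 2·3^0
  c_7 = 7 = 1·3^0 + 2·3^1
  c_8 = 0
p-restricted factor λ_0 = (1, 2, 1, 0, 2, 2, 1, 0)
p-restricted factor λ_1 = (2, 0, 2, 2, 0, 0, 2, 0)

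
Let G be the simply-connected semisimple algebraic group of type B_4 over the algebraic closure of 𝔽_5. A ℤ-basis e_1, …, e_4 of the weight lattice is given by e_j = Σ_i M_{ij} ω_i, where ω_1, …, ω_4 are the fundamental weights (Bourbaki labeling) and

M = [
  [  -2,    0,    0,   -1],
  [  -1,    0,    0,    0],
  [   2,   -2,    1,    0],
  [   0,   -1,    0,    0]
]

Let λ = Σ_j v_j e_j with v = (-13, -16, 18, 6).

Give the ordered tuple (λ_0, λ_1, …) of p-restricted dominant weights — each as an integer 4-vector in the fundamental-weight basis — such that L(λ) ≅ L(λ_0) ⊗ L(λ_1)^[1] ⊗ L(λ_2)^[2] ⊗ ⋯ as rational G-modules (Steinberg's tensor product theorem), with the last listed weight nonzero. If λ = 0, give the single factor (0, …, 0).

Converting to the ω-basis (c_i = row i of M dotted with v = (-13, -16, 18, 6)):
  c_1 = (-2)·(-13) + (0)·(-16) + (0)·(18) + (-1)·(6) = 20
  c_2 = (-1)·(-13) + (0)·(-16) + (0)·(18) + (0)·(6) = 13
  c_3 = (2)·(-13) + (-2)·(-16) + (1)·(18) + (0)·(6) = 24
  c_4 = (0)·(-13) + (-1)·(-16) + (0)·(18) + (0)·(6) = 16
p = 5; digits c_i = Σ_j d_{ij}·5^j, 0 ≤ d_{ij} < 5:
  c_1 = 20 = 0·5^0 + 4·5^1
  c_2 = 13 = 3·5^0 + 2·5^1
  c_3 = 24 = 4·5^0 + 4·5^1
  c_4 = 16 = 1·5^0 + 3·5^1
p-restricted factor λ_0 = (0, 3, 4, 1)
p-restricted factor λ_1 = (4, 2, 4, 3)

((0, 3, 4, 1), (4, 2, 4, 3))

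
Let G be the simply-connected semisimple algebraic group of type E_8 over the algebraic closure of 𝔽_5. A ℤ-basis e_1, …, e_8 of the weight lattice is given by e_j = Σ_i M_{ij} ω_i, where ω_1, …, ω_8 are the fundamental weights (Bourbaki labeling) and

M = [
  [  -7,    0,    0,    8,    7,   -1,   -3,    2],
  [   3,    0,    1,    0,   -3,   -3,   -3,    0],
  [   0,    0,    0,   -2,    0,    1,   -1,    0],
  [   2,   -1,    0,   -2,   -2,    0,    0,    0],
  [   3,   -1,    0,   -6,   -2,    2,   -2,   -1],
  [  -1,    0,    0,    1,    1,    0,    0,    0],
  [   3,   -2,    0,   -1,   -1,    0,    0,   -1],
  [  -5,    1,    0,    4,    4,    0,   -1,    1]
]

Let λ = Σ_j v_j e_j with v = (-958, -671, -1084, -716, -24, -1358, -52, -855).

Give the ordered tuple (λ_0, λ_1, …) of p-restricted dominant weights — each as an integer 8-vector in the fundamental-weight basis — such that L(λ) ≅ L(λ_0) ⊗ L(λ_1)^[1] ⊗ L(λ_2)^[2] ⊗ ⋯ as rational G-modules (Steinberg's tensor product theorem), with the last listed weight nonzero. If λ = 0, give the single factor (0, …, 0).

ω-coordinates c = M·v, v = (-958, -671, -1084, -716, -24, -1358, -52, -855):
  c_1 = -7*-958 + 0*-671 + 0*-1084 + 8*-716 + 7*-24 + -1*-1358 + -3*-52 + 2*-855 = 614
  c_2 = 3*-958 + 0*-671 + 1*-1084 + 0*-716 + -3*-24 + -3*-1358 + -3*-52 + 0*-855 = 344
  c_3 = 0*-958 + 0*-671 + 0*-1084 + -2*-716 + 0*-24 + 1*-1358 + -1*-52 + 0*-855 = 126
  c_4 = 2*-958 + -1*-671 + 0*-1084 + -2*-716 + -2*-24 + 0*-1358 + 0*-52 + 0*-855 = 235
  c_5 = 3*-958 + -1*-671 + 0*-1084 + -6*-716 + -2*-24 + 2*-1358 + -2*-52 + -1*-855 = 384
  c_6 = -1*-958 + 0*-671 + 0*-1084 + 1*-716 + 1*-24 + 0*-1358 + 0*-52 + 0*-855 = 218
  c_7 = 3*-958 + -2*-671 + 0*-1084 + -1*-716 + -1*-24 + 0*-1358 + 0*-52 + -1*-855 = 63
  c_8 = -5*-958 + 1*-671 + 0*-1084 + 4*-716 + 4*-24 + 0*-1358 + -1*-52 + 1*-855 = 356
Base-5 expansion of each c_i:
  c_1 = 614 = 4·5^0 + 2·5^1 + 4·5^2 + 4·5^3
  c_2 = 344 = 4·5^0 + 3·5^1 + 3·5^2 + 2·5^3
  c_3 = 126 = 1·5^0 + 0·5^1 + 0·5^2 + 1·5^3
  c_4 = 235 = 0·5^0 + 2·5^1 + 4·5^2 + 1·5^3
  c_5 = 384 = 4·5^0 + 1·5^1 + 0·5^2 + 3·5^3
  c_6 = 218 = 3·5^0 + 3·5^1 + 3·5^2 + 1·5^3
  c_7 = 63 = 3·5^0 + 2·5^1 + 2·5^2
  c_8 = 356 = 1·5^0 + 1·5^1 + 4·5^2 + 2·5^3
p-restricted factor λ_0 = (4, 4, 1, 0, 4, 3, 3, 1)
p-restricted factor λ_1 = (2, 3, 0, 2, 1, 3, 2, 1)
p-restricted factor λ_2 = (4, 3, 0, 4, 0, 3, 2, 4)
p-restricted factor λ_3 = (4, 2, 1, 1, 3, 1, 0, 2)

((4, 4, 1, 0, 4, 3, 3, 1), (2, 3, 0, 2, 1, 3, 2, 1), (4, 3, 0, 4, 0, 3, 2, 4), (4, 2, 1, 1, 3, 1, 0, 2))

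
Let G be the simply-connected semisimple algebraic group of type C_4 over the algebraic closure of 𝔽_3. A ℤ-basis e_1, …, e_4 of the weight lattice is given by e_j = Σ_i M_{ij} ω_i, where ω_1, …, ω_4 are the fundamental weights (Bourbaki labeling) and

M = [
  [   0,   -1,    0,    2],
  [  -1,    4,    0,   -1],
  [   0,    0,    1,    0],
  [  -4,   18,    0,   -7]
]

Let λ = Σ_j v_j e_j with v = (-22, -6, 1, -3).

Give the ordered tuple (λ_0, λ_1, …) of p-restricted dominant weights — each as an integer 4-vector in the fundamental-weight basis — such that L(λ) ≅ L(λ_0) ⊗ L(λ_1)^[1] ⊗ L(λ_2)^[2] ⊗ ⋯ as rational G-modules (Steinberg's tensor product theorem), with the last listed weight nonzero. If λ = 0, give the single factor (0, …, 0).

Change of basis e → ω: c = M·v where v = (-22, -6, 1, -3):
  c_1 = (0)·(-22) + (-1)·(-6) + 0·1 + (2)·(-3) = 0
  c_2 = (-1)·(-22) + (4)·(-6) + 0·1 + (-1)·(-3) = 1
  c_3 = (0)·(-22) + (0)·(-6) + 1·1 + (0)·(-3) = 1
  c_4 = (-4)·(-22) + (18)·(-6) + 0·1 + (-7)·(-3) = 1
Expand coordinatewise in base 3:
  c_1 = 0
  c_2 = 1 = 1·3^0
  c_3 = 1 = 1·3^0
  c_4 = 1 = 1·3^0
Factor λ_0 = (0, 1, 1, 1)

((0, 1, 1, 1),)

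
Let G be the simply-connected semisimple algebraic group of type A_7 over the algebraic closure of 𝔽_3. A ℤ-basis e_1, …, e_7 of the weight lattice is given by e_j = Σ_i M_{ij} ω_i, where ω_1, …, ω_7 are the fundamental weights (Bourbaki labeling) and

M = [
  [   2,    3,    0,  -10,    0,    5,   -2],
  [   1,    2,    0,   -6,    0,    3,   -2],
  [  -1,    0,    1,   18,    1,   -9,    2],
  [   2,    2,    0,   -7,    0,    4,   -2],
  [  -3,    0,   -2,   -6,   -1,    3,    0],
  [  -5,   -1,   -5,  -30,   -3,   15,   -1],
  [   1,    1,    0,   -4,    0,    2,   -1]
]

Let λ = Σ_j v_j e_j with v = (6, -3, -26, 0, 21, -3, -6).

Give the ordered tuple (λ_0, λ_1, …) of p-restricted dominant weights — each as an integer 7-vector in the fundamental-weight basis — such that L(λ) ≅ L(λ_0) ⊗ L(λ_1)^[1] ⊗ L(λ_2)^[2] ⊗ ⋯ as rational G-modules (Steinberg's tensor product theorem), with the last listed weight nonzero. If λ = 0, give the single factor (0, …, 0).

((0, 0, 1, 0, 1, 1, 0), (0, 1, 1, 2, 1, 0, 1))

Change of basis e → ω: c = M·v where v = (6, -3, -26, 0, 21, -3, -6):
  c_1 = (2)·(6) + (3)·(-3) + (0)·(-26) + (-10)·(0) + (0)·(21) + (5)·(-3) + (-2)·(-6) = 0
  c_2 = (1)·(6) + (2)·(-3) + (0)·(-26) + (-6)·(0) + (0)·(21) + (3)·(-3) + (-2)·(-6) = 3
  c_3 = (-1)·(6) + (0)·(-3) + (1)·(-26) + (18)·(0) + (1)·(21) + (-9)·(-3) + (2)·(-6) = 4
  c_4 = (2)·(6) + (2)·(-3) + (0)·(-26) + (-7)·(0) + (0)·(21) + (4)·(-3) + (-2)·(-6) = 6
  c_5 = (-3)·(6) + (0)·(-3) + (-2)·(-26) + (-6)·(0) + (-1)·(21) + (3)·(-3) + (0)·(-6) = 4
  c_6 = (-5)·(6) + (-1)·(-3) + (-5)·(-26) + (-30)·(0) + (-3)·(21) + (15)·(-3) + (-1)·(-6) = 1
  c_7 = (1)·(6) + (1)·(-3) + (0)·(-26) + (-4)·(0) + (0)·(21) + (2)·(-3) + (-1)·(-6) = 3
Writing each c_i in base p = 3:
  c_1 = 0
  c_2 = 3 = 0·3^0 + 1·3^1
  c_3 = 4 = 1·3^0 + 1·3^1
  c_4 = 6 = 0·3^0 + 2·3^1
  c_5 = 4 = 1·3^0 + 1·3^1
  c_6 = 1 = 1·3^0
  c_7 = 3 = 0·3^0 + 1·3^1
λ_0 = (0, 0, 1, 0, 1, 1, 0)
λ_1 = (0, 1, 1, 2, 1, 0, 1)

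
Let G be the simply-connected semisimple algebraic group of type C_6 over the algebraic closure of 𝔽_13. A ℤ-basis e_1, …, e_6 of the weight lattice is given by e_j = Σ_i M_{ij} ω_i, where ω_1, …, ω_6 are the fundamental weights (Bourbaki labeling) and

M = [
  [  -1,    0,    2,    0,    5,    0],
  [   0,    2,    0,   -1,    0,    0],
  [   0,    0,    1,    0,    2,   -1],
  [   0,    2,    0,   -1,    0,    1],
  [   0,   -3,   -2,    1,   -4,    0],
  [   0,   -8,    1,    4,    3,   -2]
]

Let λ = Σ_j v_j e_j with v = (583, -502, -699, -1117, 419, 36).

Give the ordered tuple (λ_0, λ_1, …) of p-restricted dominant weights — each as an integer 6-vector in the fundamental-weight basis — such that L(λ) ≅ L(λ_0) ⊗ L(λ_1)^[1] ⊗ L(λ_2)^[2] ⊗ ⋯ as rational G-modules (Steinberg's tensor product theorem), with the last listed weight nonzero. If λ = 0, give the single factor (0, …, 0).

((10, 9, 12, 6, 7, 8), (8, 8, 7, 11, 8, 2))

Converting to the ω-basis (c_i = row i of M dotted with v = (583, -502, -699, -1117, 419, 36)):
  c_1 = (-1)·(583) + (0)·(-502) + (2)·(-699) + (0)·(-1117) + (5)·(419) + (0)·(36) = 114
  c_2 = (0)·(583) + (2)·(-502) + (0)·(-699) + (-1)·(-1117) + (0)·(419) + (0)·(36) = 113
  c_3 = (0)·(583) + (0)·(-502) + (1)·(-699) + (0)·(-1117) + (2)·(419) + (-1)·(36) = 103
  c_4 = (0)·(583) + (2)·(-502) + (0)·(-699) + (-1)·(-1117) + (0)·(419) + (1)·(36) = 149
  c_5 = (0)·(583) + (-3)·(-502) + (-2)·(-699) + (1)·(-1117) + (-4)·(419) + (0)·(36) = 111
  c_6 = (0)·(583) + (-8)·(-502) + (1)·(-699) + (4)·(-1117) + (3)·(419) + (-2)·(36) = 34
Writing each c_i in base p = 13:
  c_1 = 114 = 10·13^0 + 8·13^1
  c_2 = 113 = 9·13^0 + 8·13^1
  c_3 = 103 = 12·13^0 + 7·13^1
  c_4 = 149 = 6·13^0 + 11·13^1
  c_5 = 111 = 7·13^0 + 8·13^1
  c_6 = 34 = 8·13^0 + 2·13^1
p-restricted factor λ_0 = (10, 9, 12, 6, 7, 8)
p-restricted factor λ_1 = (8, 8, 7, 11, 8, 2)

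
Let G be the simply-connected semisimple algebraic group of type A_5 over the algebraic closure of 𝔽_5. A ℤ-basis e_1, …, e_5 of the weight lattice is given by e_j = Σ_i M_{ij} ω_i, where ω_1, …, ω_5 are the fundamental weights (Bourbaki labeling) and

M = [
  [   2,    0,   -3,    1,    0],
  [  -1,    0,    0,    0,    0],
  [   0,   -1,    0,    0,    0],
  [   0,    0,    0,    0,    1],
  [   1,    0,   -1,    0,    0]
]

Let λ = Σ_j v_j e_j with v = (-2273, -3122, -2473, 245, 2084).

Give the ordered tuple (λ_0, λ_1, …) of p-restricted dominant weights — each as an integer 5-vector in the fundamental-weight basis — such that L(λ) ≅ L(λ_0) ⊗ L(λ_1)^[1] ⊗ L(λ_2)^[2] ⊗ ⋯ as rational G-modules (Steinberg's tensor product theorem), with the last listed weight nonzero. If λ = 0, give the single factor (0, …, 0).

((3, 3, 2, 4, 0), (3, 4, 4, 1, 0), (4, 0, 4, 3, 3), (4, 3, 4, 1, 1), (4, 3, 4, 3, 0))

ω-coordinates c = M·v, v = (-2273, -3122, -2473, 245, 2084):
  c_1 = 2*-2273 + 0*-3122 + -3*-2473 + 1*245 + 0*2084 = 3118
  c_2 = -1*-2273 + 0*-3122 + 0*-2473 + 0*245 + 0*2084 = 2273
  c_3 = 0*-2273 + -1*-3122 + 0*-2473 + 0*245 + 0*2084 = 3122
  c_4 = 0*-2273 + 0*-3122 + 0*-2473 + 0*245 + 1*2084 = 2084
  c_5 = 1*-2273 + 0*-3122 + -1*-2473 + 0*245 + 0*2084 = 200
Expand coordinatewise in base 5:
  c_1 = 3118 = 3·5^0 + 3·5^1 + 4·5^2 + 4·5^3 + 4·5^4
  c_2 = 2273 = 3·5^0 + 4·5^1 + 0·5^2 + 3·5^3 + 3·5^4
  c_3 = 3122 = 2·5^0 + 4·5^1 + 4·5^2 + 4·5^3 + 4·5^4
  c_4 = 2084 = 4·5^0 + 1·5^1 + 3·5^2 + 1·5^3 + 3·5^4
  c_5 = 200 = 0·5^0 + 0·5^1 + 3·5^2 + 1·5^3
λ_0 = (3, 3, 2, 4, 0)
λ_1 = (3, 4, 4, 1, 0)
λ_2 = (4, 0, 4, 3, 3)
λ_3 = (4, 3, 4, 1, 1)
λ_4 = (4, 3, 4, 3, 0)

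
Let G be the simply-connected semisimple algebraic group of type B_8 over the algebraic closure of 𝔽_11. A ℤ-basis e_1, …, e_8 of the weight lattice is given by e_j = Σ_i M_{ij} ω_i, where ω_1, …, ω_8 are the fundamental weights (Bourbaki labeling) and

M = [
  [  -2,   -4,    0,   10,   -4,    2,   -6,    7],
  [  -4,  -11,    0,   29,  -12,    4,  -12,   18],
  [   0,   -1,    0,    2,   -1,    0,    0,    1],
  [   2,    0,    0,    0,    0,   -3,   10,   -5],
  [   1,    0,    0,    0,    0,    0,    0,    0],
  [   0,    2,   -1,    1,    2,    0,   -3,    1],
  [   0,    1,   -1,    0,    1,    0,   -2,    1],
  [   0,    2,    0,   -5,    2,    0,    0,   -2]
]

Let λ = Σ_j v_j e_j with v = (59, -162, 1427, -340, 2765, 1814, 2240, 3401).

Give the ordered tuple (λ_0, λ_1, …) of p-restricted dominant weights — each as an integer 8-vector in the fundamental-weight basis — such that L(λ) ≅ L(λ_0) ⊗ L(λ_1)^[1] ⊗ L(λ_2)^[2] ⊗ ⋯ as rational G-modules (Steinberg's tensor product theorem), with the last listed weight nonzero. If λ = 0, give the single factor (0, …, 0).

((10, 1, 8, 5, 4, 10, 9, 5), (5, 9, 10, 6, 5, 10, 8, 9))

ω-coordinates c = M·v, v = (59, -162, 1427, -340, 2765, 1814, 2240, 3401):
  c_1 = (-2)·(59) + (-4)·(-162) + 0·1427 + (10)·(-340) + (-4)·(2765) + 2·1814 + (-6)·(2240) + 7·3401 = 65
  c_2 = (-4)·(59) + (-11)·(-162) + 0·1427 + (29)·(-340) + (-12)·(2765) + 4·1814 + (-12)·(2240) + 18·3401 = 100
  c_3 = 0·59 + (-1)·(-162) + 0·1427 + (2)·(-340) + (-1)·(2765) + 0·1814 + 0·2240 + 1·3401 = 118
  c_4 = 2·59 + (0)·(-162) + 0·1427 + (0)·(-340) + 0·2765 + (-3)·(1814) + 10·2240 + (-5)·(3401) = 71
  c_5 = 1·59 + (0)·(-162) + 0·1427 + (0)·(-340) + 0·2765 + 0·1814 + 0·2240 + 0·3401 = 59
  c_6 = 0·59 + (2)·(-162) + (-1)·(1427) + (1)·(-340) + 2·2765 + 0·1814 + (-3)·(2240) + 1·3401 = 120
  c_7 = 0·59 + (1)·(-162) + (-1)·(1427) + (0)·(-340) + 1·2765 + 0·1814 + (-2)·(2240) + 1·3401 = 97
  c_8 = 0·59 + (2)·(-162) + 0·1427 + (-5)·(-340) + 2·2765 + 0·1814 + 0·2240 + (-2)·(3401) = 104
Writing each c_i in base p = 11:
  c_1 = 65 = 10·11^0 + 5·11^1
  c_2 = 100 = 1·11^0 + 9·11^1
  c_3 = 118 = 8·11^0 + 10·11^1
  c_4 = 71 = 5·11^0 + 6·11^1
  c_5 = 59 = 4·11^0 + 5·11^1
  c_6 = 120 = 10·11^0 + 10·11^1
  c_7 = 97 = 9·11^0 + 8·11^1
  c_8 = 104 = 5·11^0 + 9·11^1
λ_0 = (10, 1, 8, 5, 4, 10, 9, 5)
λ_1 = (5, 9, 10, 6, 5, 10, 8, 9)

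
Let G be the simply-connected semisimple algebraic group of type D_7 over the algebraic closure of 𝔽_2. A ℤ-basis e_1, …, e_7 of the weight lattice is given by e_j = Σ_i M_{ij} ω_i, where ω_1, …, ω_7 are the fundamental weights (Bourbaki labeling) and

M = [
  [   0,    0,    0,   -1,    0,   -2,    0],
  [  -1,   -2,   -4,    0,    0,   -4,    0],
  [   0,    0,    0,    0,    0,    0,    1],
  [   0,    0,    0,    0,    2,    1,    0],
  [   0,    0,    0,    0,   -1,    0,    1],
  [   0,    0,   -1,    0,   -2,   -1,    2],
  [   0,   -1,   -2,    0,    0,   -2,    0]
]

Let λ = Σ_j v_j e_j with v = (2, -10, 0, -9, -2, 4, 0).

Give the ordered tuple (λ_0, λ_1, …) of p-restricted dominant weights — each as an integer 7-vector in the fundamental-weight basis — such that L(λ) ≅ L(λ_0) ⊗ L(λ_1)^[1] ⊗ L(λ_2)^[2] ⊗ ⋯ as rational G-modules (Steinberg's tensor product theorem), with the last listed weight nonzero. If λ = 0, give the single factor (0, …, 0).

((1, 0, 0, 0, 0, 0, 0), (0, 1, 0, 0, 1, 0, 1))

ω-coordinates c = M·v, v = (2, -10, 0, -9, -2, 4, 0):
  c_1 = (0)·(2) + (0)·(-10) + (0)·(0) + (-1)·(-9) + (0)·(-2) + (-2)·(4) + (0)·(0) = 1
  c_2 = (-1)·(2) + (-2)·(-10) + (-4)·(0) + (0)·(-9) + (0)·(-2) + (-4)·(4) + (0)·(0) = 2
  c_3 = (0)·(2) + (0)·(-10) + (0)·(0) + (0)·(-9) + (0)·(-2) + (0)·(4) + (1)·(0) = 0
  c_4 = (0)·(2) + (0)·(-10) + (0)·(0) + (0)·(-9) + (2)·(-2) + (1)·(4) + (0)·(0) = 0
  c_5 = (0)·(2) + (0)·(-10) + (0)·(0) + (0)·(-9) + (-1)·(-2) + (0)·(4) + (1)·(0) = 2
  c_6 = (0)·(2) + (0)·(-10) + (-1)·(0) + (0)·(-9) + (-2)·(-2) + (-1)·(4) + (2)·(0) = 0
  c_7 = (0)·(2) + (-1)·(-10) + (-2)·(0) + (0)·(-9) + (0)·(-2) + (-2)·(4) + (0)·(0) = 2
p = 2; digits c_i = Σ_j d_{ij}·2^j, 0 ≤ d_{ij} < 2:
  c_1 = 1 = 1·2^0
  c_2 = 2 = 0·2^0 + 1·2^1
  c_3 = 0
  c_4 = 0
  c_5 = 2 = 0·2^0 + 1·2^1
  c_6 = 0
  c_7 = 2 = 0·2^0 + 1·2^1
λ_0 = (1, 0, 0, 0, 0, 0, 0)
λ_1 = (0, 1, 0, 0, 1, 0, 1)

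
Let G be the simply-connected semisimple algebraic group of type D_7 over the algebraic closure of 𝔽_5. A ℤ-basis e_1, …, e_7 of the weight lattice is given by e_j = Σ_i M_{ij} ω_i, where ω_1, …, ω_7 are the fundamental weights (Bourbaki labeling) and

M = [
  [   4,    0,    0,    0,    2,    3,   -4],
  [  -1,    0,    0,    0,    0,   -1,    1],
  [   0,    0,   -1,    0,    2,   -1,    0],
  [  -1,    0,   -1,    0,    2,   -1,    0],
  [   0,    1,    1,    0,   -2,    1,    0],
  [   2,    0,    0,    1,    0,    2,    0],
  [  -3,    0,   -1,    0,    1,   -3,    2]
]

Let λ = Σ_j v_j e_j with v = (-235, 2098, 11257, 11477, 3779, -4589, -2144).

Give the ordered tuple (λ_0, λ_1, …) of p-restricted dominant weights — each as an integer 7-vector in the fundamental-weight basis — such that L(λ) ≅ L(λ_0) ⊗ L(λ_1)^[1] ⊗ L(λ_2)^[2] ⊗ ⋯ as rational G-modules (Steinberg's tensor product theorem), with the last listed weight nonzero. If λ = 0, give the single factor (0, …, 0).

((2, 0, 0, 0, 3, 4, 1), (0, 1, 3, 0, 1, 0, 1), (2, 2, 0, 0, 3, 3, 3), (1, 1, 2, 4, 4, 4, 1), (2, 4, 1, 1, 1, 2, 4))

Change of basis e → ω: c = M·v where v = (-235, 2098, 11257, 11477, 3779, -4589, -2144):
  c_1 = 4*-235 + 0*2098 + 0*11257 + 0*11477 + 2*3779 + 3*-4589 + -4*-2144 = 1427
  c_2 = -1*-235 + 0*2098 + 0*11257 + 0*11477 + 0*3779 + -1*-4589 + 1*-2144 = 2680
  c_3 = 0*-235 + 0*2098 + -1*11257 + 0*11477 + 2*3779 + -1*-4589 + 0*-2144 = 890
  c_4 = -1*-235 + 0*2098 + -1*11257 + 0*11477 + 2*3779 + -1*-4589 + 0*-2144 = 1125
  c_5 = 0*-235 + 1*2098 + 1*11257 + 0*11477 + -2*3779 + 1*-4589 + 0*-2144 = 1208
  c_6 = 2*-235 + 0*2098 + 0*11257 + 1*11477 + 0*3779 + 2*-4589 + 0*-2144 = 1829
  c_7 = -3*-235 + 0*2098 + -1*11257 + 0*11477 + 1*3779 + -3*-4589 + 2*-2144 = 2706
Writing each c_i in base p = 5:
  c_1 = 1427 = 2·5^0 + 0·5^1 + 2·5^2 + 1·5^3 + 2·5^4
  c_2 = 2680 = 0·5^0 + 1·5^1 + 2·5^2 + 1·5^3 + 4·5^4
  c_3 = 890 = 0·5^0 + 3·5^1 + 0·5^2 + 2·5^3 + 1·5^4
  c_4 = 1125 = 0·5^0 + 0·5^1 + 0·5^2 + 4·5^3 + 1·5^4
  c_5 = 1208 = 3·5^0 + 1·5^1 + 3·5^2 + 4·5^3 + 1·5^4
  c_6 = 1829 = 4·5^0 + 0·5^1 + 3·5^2 + 4·5^3 + 2·5^4
  c_7 = 2706 = 1·5^0 + 1·5^1 + 3·5^2 + 1·5^3 + 4·5^4
Factor λ_0 = (2, 0, 0, 0, 3, 4, 1)
Factor λ_1 = (0, 1, 3, 0, 1, 0, 1)
Factor λ_2 = (2, 2, 0, 0, 3, 3, 3)
Factor λ_3 = (1, 1, 2, 4, 4, 4, 1)
Factor λ_4 = (2, 4, 1, 1, 1, 2, 4)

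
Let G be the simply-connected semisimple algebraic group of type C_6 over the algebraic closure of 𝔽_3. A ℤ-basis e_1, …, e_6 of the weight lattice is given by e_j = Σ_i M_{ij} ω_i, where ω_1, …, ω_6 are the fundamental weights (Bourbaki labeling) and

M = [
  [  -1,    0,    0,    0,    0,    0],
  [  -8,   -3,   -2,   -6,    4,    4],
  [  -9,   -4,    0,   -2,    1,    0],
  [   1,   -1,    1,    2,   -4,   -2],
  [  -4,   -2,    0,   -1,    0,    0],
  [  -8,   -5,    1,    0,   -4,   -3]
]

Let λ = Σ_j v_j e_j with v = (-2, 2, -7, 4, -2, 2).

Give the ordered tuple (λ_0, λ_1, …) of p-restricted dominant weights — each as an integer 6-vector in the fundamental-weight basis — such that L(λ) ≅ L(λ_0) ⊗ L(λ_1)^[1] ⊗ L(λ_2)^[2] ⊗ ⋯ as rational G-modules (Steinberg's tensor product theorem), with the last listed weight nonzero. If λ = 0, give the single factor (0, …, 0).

In the fundamental-weight basis, λ has coordinates c = M·v (v = (-2, 2, -7, 4, -2, 2)):
  c_1 = (-1)·(-2) + (0)·(2) + (0)·(-7) + (0)·(4) + (0)·(-2) + (0)·(2) = 2
  c_2 = (-8)·(-2) + (-3)·(2) + (-2)·(-7) + (-6)·(4) + (4)·(-2) + (4)·(2) = 0
  c_3 = (-9)·(-2) + (-4)·(2) + (0)·(-7) + (-2)·(4) + (1)·(-2) + (0)·(2) = 0
  c_4 = (1)·(-2) + (-1)·(2) + (1)·(-7) + (2)·(4) + (-4)·(-2) + (-2)·(2) = 1
  c_5 = (-4)·(-2) + (-2)·(2) + (0)·(-7) + (-1)·(4) + (0)·(-2) + (0)·(2) = 0
  c_6 = (-8)·(-2) + (-5)·(2) + (1)·(-7) + (0)·(4) + (-4)·(-2) + (-3)·(2) = 1
Expand coordinatewise in base 3:
  c_1 = 2 = 2·3^0
  c_2 = 0
  c_3 = 0
  c_4 = 1 = 1·3^0
  c_5 = 0
  c_6 = 1 = 1·3^0
λ_0 = (2, 0, 0, 1, 0, 1)

((2, 0, 0, 1, 0, 1),)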